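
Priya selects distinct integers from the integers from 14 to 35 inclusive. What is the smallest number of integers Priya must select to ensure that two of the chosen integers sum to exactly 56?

Group the elements by complementary pair {x, 56−x}: {21,35}, {22,34}, {23,33}, …, giving 7 two-element pairs; the single value 28 (it cannot pair with itself since the integers are distinct); and 7 integers whose partner 56−x falls outside [14,35].
By the pigeonhole principle, treating each of those 15 groups as a pigeonhole, one can pick one integer per group — 15 integers — with no two summing to 56.
The 16th integer lands in an occupied pair, forcing a sum of 56.

16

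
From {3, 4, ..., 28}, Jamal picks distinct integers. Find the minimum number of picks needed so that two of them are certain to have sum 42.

Two chosen integers sum to 42 exactly when both halves of some pair {x, 42−x} with 14 ≤ x ≤ 42−x ≤ 28 are chosen — 7 such pairs.
The remaining 12 elements (those with no distinct partner in range) can never complete a 42-sum, so the worst case takes all of them and one from each pair: 12 + 7 = 19.
The 20th integer has to be the second member of some pair, so 19 + 1 = 20.

20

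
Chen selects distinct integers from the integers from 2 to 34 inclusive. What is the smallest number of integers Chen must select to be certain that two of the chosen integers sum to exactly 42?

21

A set avoiding the sum 42 can contain at most one of each pair {x, 42−x}, plus the 7 elements whose complement lies outside the range or equal to its own complement.
The integers 2, …, 21 (20 of them) are such a set: any two sum to at least 2+3 = 5 and at most 20+21 = 41 < 42.
Any 21st integer completes one of the 13 pairs, so 21 choices force a sum of 42.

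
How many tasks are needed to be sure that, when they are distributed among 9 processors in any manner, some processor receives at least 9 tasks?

With 72 tasks one could put exactly 8 in each of the 9 processors, and no processor would reach 9.
By the pigeonhole principle, one more task must land in a processor that already has 8, giving it 9.
So 9 × 8 + 1 = 73 tasks are required.

73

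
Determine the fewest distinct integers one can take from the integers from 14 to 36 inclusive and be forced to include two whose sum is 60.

18

A set avoiding the sum 60 can contain at most one of each pair {x, 60−x}, plus the 11 elements whose complement lies outside the range or equal to its own complement.
The integers 14, …, 30 (17 of them) are such a set: any two sum to at least 14+15 = 29 and at most 29+30 = 59 < 60.
Any 18th integer completes one of the 6 pairs, so 18 choices force a sum of 60.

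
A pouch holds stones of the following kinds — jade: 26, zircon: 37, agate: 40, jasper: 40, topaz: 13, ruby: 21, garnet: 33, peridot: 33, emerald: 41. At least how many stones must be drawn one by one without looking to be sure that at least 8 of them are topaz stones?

In the worst case for collecting topaz stones, every non-topaz stone comes out first.
There are 26 + 37 + 40 + 40 + 21 + 33 + 33 + 41 = 271 non-topaz stones altogether.
After those, each further stone must be topaz, so 271 + 8 = 279 draws guarantee 8 topaz stones.

279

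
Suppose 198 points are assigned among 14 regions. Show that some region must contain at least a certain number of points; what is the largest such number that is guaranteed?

15

Pigeonhole: the 14 regions are the holes and the 198 points are the pigeons.
If every region held at most 14 points, the total would be at most 14 × 14 = 196, which is less than 198.
So some region holds at least ⌈198/14⌉ = 15 points.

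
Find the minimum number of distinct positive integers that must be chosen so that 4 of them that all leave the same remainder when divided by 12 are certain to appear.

By the pigeonhole principle, the 12 residue classes mod 12 are the pigeonholes.
With 36 integers one could put 3 in each residue class and have no class reach 4.
The 37th integer pushes some class to 4, so 12·3 + 1 = 37.

37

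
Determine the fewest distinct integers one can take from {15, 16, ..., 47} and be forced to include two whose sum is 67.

Two chosen integers sum to 67 exactly when both halves of some pair {x, 67−x} with 20 ≤ x ≤ 67−x ≤ 47 are chosen — 14 such pairs.
The remaining 5 elements (those with no distinct partner in range) can never complete a 67-sum, so the worst case takes all of them and one from each pair: 5 + 14 = 19.
The 20th integer has to be the second member of some pair, so 19 + 1 = 20.

20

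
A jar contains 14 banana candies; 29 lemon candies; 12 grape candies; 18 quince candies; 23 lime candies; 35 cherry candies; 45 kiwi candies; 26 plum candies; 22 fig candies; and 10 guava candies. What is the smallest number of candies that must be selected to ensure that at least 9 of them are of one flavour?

Pigeonhole: put each drawn candy into a box by flavour. The largest draw with every box below 9 takes min(count, 8) from each flavour.
Σ min(cᵢ, 8) = 8 + 8 + 8 + 8 + 8 + 8 + 8 + 8 + 8 + 8 = 80.
Draw number 80 + 1 = 81 must push one box to 9.

81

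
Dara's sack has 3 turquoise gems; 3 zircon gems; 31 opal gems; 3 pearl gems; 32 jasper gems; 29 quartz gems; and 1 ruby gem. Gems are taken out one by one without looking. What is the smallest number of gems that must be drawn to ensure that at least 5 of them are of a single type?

Pigeonhole: put each drawn gem into a box by type. The largest draw with every box below 5 takes min(count, 4) from each type; types with fewer than 4 contribute all they have.
Σ min(cᵢ, 4) = 3 + 3 + 4 + 3 + 4 + 4 + 1 = 22.
Draw number 22 + 1 = 23 must push one box to 5.

23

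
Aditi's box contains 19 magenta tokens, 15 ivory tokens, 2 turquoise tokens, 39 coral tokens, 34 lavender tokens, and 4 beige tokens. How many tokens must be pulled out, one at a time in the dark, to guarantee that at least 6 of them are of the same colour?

By the pigeonhole principle, put each drawn token into a box by colour. The largest draw with every box below 6 takes min(count, 5) from each colour; colours with fewer than 5 contribute all they have.
Σ min(cᵢ, 5) = 5 + 5 + 2 + 5 + 5 + 4 = 26.
Draw number 26 + 1 = 27 must push one box to 6.

27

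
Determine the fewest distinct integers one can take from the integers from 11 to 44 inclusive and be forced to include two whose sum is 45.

23

A set avoiding the sum 45 can contain at most one of each pair {x, 45−x}, plus the 10 elements whose complement lies outside the range.
The integers 23, …, 44 (22 of them) are such a set: any two sum to at least 23+24 = 47 > 45.
By pigeonhole, any 23rd integer completes one of the 12 pairs, so 23 choices force a sum of 45.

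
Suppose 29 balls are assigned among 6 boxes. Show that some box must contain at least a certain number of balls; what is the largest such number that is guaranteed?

The 6 boxes are the holes and the 29 balls are the pigeons.
If every box held at most 4 balls, the total would be at most 6 × 4 = 24, which is less than 29.
So some box holds at least ⌈29/6⌉ = 5 balls.

5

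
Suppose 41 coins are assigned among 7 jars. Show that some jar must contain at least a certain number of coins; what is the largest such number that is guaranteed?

6

The 7 jars are the holes and the 41 coins are the pigeons.
If every jar held at most 5 coins, the total would be at most 7 × 5 = 35, which is less than 41.
So some jar holds at least ⌈41/7⌉ = 6 coins.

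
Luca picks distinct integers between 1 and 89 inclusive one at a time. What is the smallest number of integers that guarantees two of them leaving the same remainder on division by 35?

By pigeonhole, the 35 residue classes mod 35 are the pigeonholes.
With 35 integers one could put 1 in each residue class and have no class reach 2.
The 36th integer pushes some class to 2, so 35·1 + 1 = 36.

36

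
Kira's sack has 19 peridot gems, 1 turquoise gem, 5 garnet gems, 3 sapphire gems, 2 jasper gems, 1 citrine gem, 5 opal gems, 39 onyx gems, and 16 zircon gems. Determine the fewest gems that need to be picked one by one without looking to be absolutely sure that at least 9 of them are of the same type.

An adversary could hand out at most 8 gems per type (6 types run out sooner): 8 + 1 + 5 + 3 + 2 + 1 + 5 + 8 + 8 = 41 gems and still no type has 9.
One more gem lands in a type already at 8, so 42 draws are enough and 41 are not.

42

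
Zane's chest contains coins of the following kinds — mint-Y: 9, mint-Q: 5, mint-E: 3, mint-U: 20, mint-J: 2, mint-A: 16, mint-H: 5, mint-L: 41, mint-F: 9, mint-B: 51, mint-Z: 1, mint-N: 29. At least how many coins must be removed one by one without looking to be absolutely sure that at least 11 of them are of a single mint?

85

By the pigeonhole principle, the 12 mints are the holes; the coins drawn are the pigeons.
To avoid 11 of any one mint, the worst case takes at most 10 of each mint, or every coin of a mint that has fewer than 10.
That gives 9 + 5 + 3 + 10 + 2 + 10 + 5 + 10 + 9 + 10 + 1 + 10 = 84 coins with no mint reaching 11.
The next coin forces some mint to 11, so 84 + 1 = 85.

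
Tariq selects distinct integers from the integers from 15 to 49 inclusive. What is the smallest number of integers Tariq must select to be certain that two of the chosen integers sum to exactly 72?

23

A set avoiding the sum 72 can contain at most one of each pair {x, 72−x}, plus the 9 elements whose complement lies outside the range or equal to its own complement.
The integers 15, …, 36 (22 of them) are such a set: any two sum to at least 15+16 = 31 and at most 35+36 = 71 < 72.
Pigeonhole: any 23rd integer completes one of the 13 pairs, so 23 choices force a sum of 72.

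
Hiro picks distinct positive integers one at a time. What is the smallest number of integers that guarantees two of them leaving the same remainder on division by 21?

By pigeonhole, the 21 residue classes mod 21 are the pigeonholes.
With 21 integers one could put 1 in each residue class and have no class reach 2.
The 22nd integer pushes some class to 2, so 21·1 + 1 = 22.

22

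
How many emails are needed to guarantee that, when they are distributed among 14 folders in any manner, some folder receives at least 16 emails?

With 210 emails one could put exactly 15 in each of the 14 folders, and no folder would reach 16.
Pigeonhole: one more email must land in a folder that already has 15, giving it 16.
So 14 × 15 + 1 = 211 emails are required.

211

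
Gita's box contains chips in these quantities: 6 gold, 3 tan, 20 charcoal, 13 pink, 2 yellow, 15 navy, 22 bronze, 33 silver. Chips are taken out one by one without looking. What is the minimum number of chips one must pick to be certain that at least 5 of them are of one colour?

By pigeonhole, put each drawn chip into a box by colour. The largest draw with every box below 5 takes min(count, 4) from each colour; colours with fewer than 4 contribute all they have.
Σ min(cᵢ, 4) = 4 + 3 + 4 + 4 + 2 + 4 + 4 + 4 = 29.
Draw number 29 + 1 = 30 must push one box to 5.

30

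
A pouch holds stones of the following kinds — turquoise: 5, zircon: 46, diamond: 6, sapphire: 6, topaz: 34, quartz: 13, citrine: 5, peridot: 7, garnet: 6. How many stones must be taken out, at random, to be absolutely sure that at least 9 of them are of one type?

60

An adversary could hand out at most 8 stones per type (6 types run out sooner): 5 + 8 + 6 + 6 + 8 + 8 + 5 + 7 + 6 = 59 stones and still no type has 9.
By the pigeonhole principle, one more stone lands in a type already at 8, so 60 draws are enough and 59 are not.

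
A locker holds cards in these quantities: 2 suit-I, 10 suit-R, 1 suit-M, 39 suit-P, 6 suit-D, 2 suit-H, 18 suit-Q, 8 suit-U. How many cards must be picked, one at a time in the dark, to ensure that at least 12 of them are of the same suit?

52

By the pigeonhole principle, put each drawn card into a box by suit. The largest draw with every box below 12 takes min(count, 11) from each suit; suits with fewer than 11 contribute all they have.
Σ min(cᵢ, 11) = 2 + 10 + 1 + 11 + 6 + 2 + 11 + 8 = 51.
Draw number 51 + 1 = 52 must push one box to 12.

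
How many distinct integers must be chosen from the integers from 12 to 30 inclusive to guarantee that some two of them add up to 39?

A set avoiding the sum 39 can contain at most one of each pair {x, 39−x}, plus the 3 elements whose complement lies outside the range.
The integers 20, …, 30 (11 of them) are such a set: any two sum to at least 20+21 = 41 > 39.
Any 12th integer completes one of the 8 pairs, so 12 choices force a sum of 39.

12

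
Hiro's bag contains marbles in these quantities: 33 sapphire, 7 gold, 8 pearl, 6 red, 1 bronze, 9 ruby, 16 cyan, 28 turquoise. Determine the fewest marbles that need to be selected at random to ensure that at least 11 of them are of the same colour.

62

The 8 colours are the holes; the marbles drawn are the pigeons.
To avoid 11 of any one colour, the worst case takes at most 10 of each colour, or every marble of a colour that has fewer than 10.
That gives 10 + 7 + 8 + 6 + 1 + 9 + 10 + 10 = 61 marbles with no colour reaching 11.
The next marble forces some colour to 11, so 61 + 1 = 62.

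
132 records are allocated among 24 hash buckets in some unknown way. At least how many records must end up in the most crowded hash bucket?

6

By the pigeonhole principle, the 24 hash buckets are the holes and the 132 records are the pigeons.
If every hash bucket held at most 5 records, the total would be at most 24 × 5 = 120, which is less than 132.
So some hash bucket holds at least ⌈132/24⌉ = 6 records.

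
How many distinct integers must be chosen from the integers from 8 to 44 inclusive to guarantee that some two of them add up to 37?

Group the elements by complementary pair {x, 37−x}: {8,29}, {9,28}, {10,27}, …, giving 11 two-element pairs and 15 integers whose partner 37−x falls outside [8,44].
Treating each of those 26 groups as a pigeonhole, one can pick one integer per group — 26 integers — with no two summing to 37.
The 27th integer lands in an occupied pair, forcing a sum of 37.

27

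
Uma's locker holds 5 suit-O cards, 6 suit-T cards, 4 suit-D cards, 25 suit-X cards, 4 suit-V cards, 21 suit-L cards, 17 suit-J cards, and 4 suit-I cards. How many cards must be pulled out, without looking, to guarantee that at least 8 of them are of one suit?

45

Pigeonhole: put each drawn card into a box by suit. The largest draw with every box below 8 takes min(count, 7) from each suit; suits with fewer than 7 contribute all they have.
Σ min(cᵢ, 7) = 5 + 6 + 4 + 7 + 4 + 7 + 7 + 4 = 44.
Draw number 44 + 1 = 45 must push one box to 8.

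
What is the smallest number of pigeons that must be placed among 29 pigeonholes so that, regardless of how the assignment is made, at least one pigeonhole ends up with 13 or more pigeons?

349

With 348 pigeons one could put exactly 12 in each of the 29 pigeonholes, and no pigeonhole would reach 13.
Pigeonhole: one more pigeon must land in a pigeonhole that already has 12, giving it 13.
So 29 × 12 + 1 = 349 pigeons are required.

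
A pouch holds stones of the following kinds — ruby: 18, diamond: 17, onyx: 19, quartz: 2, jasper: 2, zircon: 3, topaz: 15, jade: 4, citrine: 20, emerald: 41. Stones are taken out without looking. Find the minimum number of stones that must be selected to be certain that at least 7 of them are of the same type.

48

Pigeonhole: put each drawn stone into a box by type. The largest draw with every box below 7 takes min(count, 6) from each type; types with fewer than 6 contribute all they have.
Σ min(cᵢ, 6) = 6 + 6 + 6 + 2 + 2 + 3 + 6 + 4 + 6 + 6 = 47.
Draw number 47 + 1 = 48 must push one box to 7.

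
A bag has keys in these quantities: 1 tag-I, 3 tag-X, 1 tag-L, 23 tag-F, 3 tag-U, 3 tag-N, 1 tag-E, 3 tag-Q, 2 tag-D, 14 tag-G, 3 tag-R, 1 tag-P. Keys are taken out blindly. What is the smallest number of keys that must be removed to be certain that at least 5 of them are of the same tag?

30

An adversary could hand out at most 4 keys per tag (10 tags run out sooner): 1 + 3 + 1 + 4 + 3 + 3 + 1 + 3 + 2 + 4 + 3 + 1 = 29 keys and still no tag has 5.
One more key lands in a tag already at 4, so 30 draws are enough and 29 are not.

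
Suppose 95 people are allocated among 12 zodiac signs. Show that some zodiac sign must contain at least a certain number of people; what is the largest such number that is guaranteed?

8

By pigeonhole, the 12 zodiac signs are the holes and the 95 people are the pigeons.
If every zodiac sign held at most 7 people, the total would be at most 12 × 7 = 84, which is less than 95.
So some zodiac sign holds at least ⌈95/12⌉ = 8 people.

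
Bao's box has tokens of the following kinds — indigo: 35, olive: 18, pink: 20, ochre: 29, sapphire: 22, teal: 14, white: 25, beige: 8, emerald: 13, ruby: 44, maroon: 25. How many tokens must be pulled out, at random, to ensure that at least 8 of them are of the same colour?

78

Put each drawn token into a box by colour. The largest draw with every box below 8 takes min(count, 7) from each colour.
Σ min(cᵢ, 7) = 7 + 7 + 7 + 7 + 7 + 7 + 7 + 7 + 7 + 7 + 7 = 77.
Draw number 77 + 1 = 78 must push one box to 8.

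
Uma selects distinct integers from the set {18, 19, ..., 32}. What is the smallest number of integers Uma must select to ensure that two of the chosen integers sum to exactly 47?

Two chosen integers sum to 47 exactly when both halves of some pair {x, 47−x} with 18 ≤ x ≤ 47−x ≤ 29 are chosen — 6 such pairs.
The remaining 3 elements (those with no distinct partner in range) can never complete a 47-sum, so the worst case takes all of them and one from each pair: 3 + 6 = 9.
The 10th integer has to be the second member of some pair, so 9 + 1 = 10.

10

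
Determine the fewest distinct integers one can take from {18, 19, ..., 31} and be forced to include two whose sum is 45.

A set avoiding the sum 45 can contain at most one of each pair {x, 45−x}, plus the 4 elements whose complement lies outside the range.
The integers 23, …, 31 (9 of them) are such a set: any two sum to at least 23+24 = 47 > 45.
Any 10th integer completes one of the 5 pairs, so 10 choices force a sum of 45.

10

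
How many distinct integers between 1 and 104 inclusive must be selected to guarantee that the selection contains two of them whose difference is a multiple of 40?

41

Integers whose pairwise differences are multiples of 40 are exactly those sharing a remainder mod 40. By the pigeonhole principle, the 40 residue classes mod 40 are the pigeonholes.
With 40 integers one could put 1 in each residue class and have no class reach 2.
The 41st integer pushes some class to 2, so 40·1 + 1 = 41.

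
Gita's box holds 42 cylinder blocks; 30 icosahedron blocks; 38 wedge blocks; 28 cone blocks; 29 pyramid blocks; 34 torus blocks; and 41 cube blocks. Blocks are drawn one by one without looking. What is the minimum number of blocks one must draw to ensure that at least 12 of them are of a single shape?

78

An adversary could hand out at most 11 blocks per shape: 11 + 11 + 11 + 11 + 11 + 11 + 11 = 77 blocks and still no shape has 12.
One more block lands in a shape already at 11, so 78 draws are enough and 77 are not.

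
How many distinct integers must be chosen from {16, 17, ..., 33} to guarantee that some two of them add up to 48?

A set avoiding the sum 48 can contain at most one of each pair {x, 48−x}, plus the 2 elements whose complement lies outside the range or equal to its own complement.
The integers 24, …, 33 (10 of them) are such a set: any two sum to at least 24+25 = 49 > 48.
By pigeonhole, any 11th integer completes one of the 8 pairs, so 11 choices force a sum of 48.

11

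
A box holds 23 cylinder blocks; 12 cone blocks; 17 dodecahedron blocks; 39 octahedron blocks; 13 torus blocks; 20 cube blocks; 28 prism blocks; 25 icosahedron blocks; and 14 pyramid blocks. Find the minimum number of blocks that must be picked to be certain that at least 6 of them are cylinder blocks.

In the worst case for collecting cylinder blocks, every non-cylinder block comes out first.
There are 12 + 17 + 39 + 13 + 20 + 28 + 25 + 14 = 168 non-cylinder blocks altogether.
After those, each further block must be cylinder, so 168 + 6 = 174 draws guarantee 6 cylinder blocks.

174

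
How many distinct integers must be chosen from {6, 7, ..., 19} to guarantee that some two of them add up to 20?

Group the elements by complementary pair {x, 20−x}: {6,14}, {7,13}, {8,12}, …, giving 4 two-element pairs, the single value 10 (it cannot pair with itself since the integers are distinct), and 5 integers whose partner 20−x falls outside [6,19].
Treating each of those 10 groups as a pigeonhole, one can pick one integer per group — 10 integers — with no two summing to 20.
The 11th integer lands in an occupied pair, forcing a sum of 20.

11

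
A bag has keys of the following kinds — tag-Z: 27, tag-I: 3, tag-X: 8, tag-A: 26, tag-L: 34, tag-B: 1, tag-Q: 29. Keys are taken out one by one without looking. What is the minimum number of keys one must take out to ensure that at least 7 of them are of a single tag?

The 7 tags are the holes; the keys drawn are the pigeons.
To avoid 7 of any one tag, the worst case takes at most 6 of each tag, or every key of a tag that has fewer than 6.
That gives 6 + 3 + 6 + 6 + 6 + 1 + 6 = 34 keys with no tag reaching 7.
The next key forces some tag to 7, so 34 + 1 = 35.

35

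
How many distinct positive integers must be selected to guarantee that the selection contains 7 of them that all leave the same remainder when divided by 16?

By the pigeonhole principle, the 16 residue classes mod 16 are the pigeonholes.
With 96 integers one could put 6 in each residue class and have no class reach 7.
The 97th integer pushes some class to 7, so 16·6 + 1 = 97.

97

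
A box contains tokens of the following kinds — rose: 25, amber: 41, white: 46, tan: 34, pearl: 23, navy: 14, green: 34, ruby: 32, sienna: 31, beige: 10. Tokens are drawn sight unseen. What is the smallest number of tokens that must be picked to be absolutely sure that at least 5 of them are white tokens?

In the worst case for collecting white tokens, every non-white token comes out first.
There are 25 + 41 + 34 + 23 + 14 + 34 + 32 + 31 + 10 = 244 non-white tokens altogether.
After those, each further token must be white, so 244 + 5 = 249 draws guarantee 5 white tokens.

249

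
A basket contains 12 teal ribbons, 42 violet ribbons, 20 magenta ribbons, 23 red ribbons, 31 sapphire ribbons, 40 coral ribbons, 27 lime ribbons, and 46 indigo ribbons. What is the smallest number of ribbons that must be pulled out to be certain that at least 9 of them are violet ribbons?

208

In the worst case for collecting violet ribbons, every non-violet ribbon comes out first.
There are 12 + 20 + 23 + 31 + 40 + 27 + 46 = 199 non-violet ribbons altogether.
After those, each further ribbon must be violet, so 199 + 9 = 208 draws guarantee 9 violet ribbons.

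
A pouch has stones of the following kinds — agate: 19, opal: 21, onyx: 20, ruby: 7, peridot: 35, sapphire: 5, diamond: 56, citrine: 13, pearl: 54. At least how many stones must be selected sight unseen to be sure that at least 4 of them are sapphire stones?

In the worst case for collecting sapphire stones, every non-sapphire stone comes out first.
There are 19 + 21 + 20 + 7 + 35 + 56 + 13 + 54 = 225 non-sapphire stones altogether.
After those, each further stone must be sapphire, so 225 + 4 = 229 draws guarantee 4 sapphire stones.

229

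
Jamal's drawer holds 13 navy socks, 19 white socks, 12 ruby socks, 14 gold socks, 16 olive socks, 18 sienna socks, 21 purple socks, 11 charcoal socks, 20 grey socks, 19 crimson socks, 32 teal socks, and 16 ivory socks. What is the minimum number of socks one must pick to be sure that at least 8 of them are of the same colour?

An adversary could hand out at most 7 socks per colour: 7 + 7 + 7 + 7 + 7 + 7 + 7 + 7 + 7 + 7 + 7 + 7 = 84 socks and still no colour has 8.
One more sock lands in a colour already at 7, so 85 draws are enough and 84 are not.

85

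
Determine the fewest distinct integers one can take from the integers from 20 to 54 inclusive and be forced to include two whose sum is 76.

Two chosen integers sum to 76 exactly when both halves of some pair {x, 76−x} with 22 ≤ x ≤ 76−x ≤ 54 are chosen — 16 such pairs.
The remaining 3 elements (those with no distinct partner in range) can never complete a 76-sum, so the worst case takes all of them and one from each pair: 3 + 16 = 19.
The 20th integer has to be the second member of some pair, so 19 + 1 = 20.

20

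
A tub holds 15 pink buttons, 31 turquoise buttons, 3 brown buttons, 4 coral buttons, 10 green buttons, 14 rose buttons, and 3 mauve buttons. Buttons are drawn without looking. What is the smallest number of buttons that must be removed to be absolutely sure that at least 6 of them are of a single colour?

Pigeonhole: the 7 colours are the holes; the buttons drawn are the pigeons.
To avoid 6 of any one colour, the worst case takes at most 5 of each colour, or every button of a colour that has fewer than 5.
That gives 5 + 5 + 3 + 4 + 5 + 5 + 3 = 30 buttons with no colour reaching 6.
The next button forces some colour to 6, so 30 + 1 = 31.

31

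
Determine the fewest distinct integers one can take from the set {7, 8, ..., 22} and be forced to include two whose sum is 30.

Group the elements by complementary pair {x, 30−x}: {8,22}, {9,21}, {10,20}, …, giving 7 two-element pairs, the single value 15 (it cannot pair with itself since the integers are distinct), and 1 integer whose partner 30−x falls outside [7,22].
Treating each of those 9 groups as a pigeonhole, one can pick one integer per group — 9 integers — with no two summing to 30.
The 10th integer lands in an occupied pair, forcing a sum of 30.

10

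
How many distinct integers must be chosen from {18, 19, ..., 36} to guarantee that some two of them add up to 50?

13

Group the elements by complementary pair {x, 50−x}: {18,32}, {19,31}, {20,30}, …, giving 7 two-element pairs, the single value 25 (it cannot pair with itself since the integers are distinct), and 4 integers whose partner 50−x falls outside [18,36].
Treating each of those 12 groups as a pigeonhole, one can pick one integer per group — 12 integers — with no two summing to 50.
The 13th integer lands in an occupied pair, forcing a sum of 50.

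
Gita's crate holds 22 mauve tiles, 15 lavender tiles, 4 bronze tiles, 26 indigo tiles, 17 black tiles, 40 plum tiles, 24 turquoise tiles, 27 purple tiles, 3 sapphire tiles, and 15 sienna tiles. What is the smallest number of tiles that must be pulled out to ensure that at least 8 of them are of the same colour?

The 10 colours are the holes; the tiles drawn are the pigeons.
To avoid 8 of any one colour, the worst case takes at most 7 of each colour, or every tile of a colour that has fewer than 7.
That gives 7 + 7 + 4 + 7 + 7 + 7 + 7 + 7 + 3 + 7 = 63 tiles with no colour reaching 8.
The next tile forces some colour to 8, so 63 + 1 = 64.

64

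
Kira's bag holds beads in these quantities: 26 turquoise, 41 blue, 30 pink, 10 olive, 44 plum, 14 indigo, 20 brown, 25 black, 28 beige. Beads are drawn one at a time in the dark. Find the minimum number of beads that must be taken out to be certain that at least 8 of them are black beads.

221

In the worst case for collecting black beads, every non-black bead comes out first.
There are 26 + 41 + 30 + 10 + 44 + 14 + 20 + 28 = 213 non-black beads altogether.
After those, each further bead must be black, so 213 + 8 = 221 draws guarantee 8 black beads.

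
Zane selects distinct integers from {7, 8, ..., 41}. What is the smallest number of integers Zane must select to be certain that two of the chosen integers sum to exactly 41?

22

Two chosen integers sum to 41 exactly when both halves of some pair {x, 41−x} with 7 ≤ x ≤ 41−x ≤ 34 are chosen — 14 such pairs.
The remaining 7 elements (those with no distinct partner in range) can never complete a 41-sum, so the worst case takes all of them and one from each pair: 7 + 14 = 21.
The 22nd integer has to be the second member of some pair, so 21 + 1 = 22.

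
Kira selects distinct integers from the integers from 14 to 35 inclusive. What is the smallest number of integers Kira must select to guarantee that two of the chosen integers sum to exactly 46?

Group the elements by complementary pair {x, 46−x}: {14,32}, {15,31}, {16,30}, …, giving 9 two-element pairs, the single value 23 (it cannot pair with itself since the integers are distinct), and 3 integers whose partner 46−x falls outside [14,35].
Treating each of those 13 groups as a pigeonhole, one can pick one integer per group — 13 integers — with no two summing to 46.
The 14th integer lands in an occupied pair, forcing a sum of 46.

14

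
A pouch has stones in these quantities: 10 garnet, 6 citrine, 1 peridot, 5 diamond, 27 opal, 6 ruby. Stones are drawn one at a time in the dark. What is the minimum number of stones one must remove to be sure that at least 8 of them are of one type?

An adversary could hand out at most 7 stones per type (4 types run out sooner): 7 + 6 + 1 + 5 + 7 + 6 = 32 stones and still no type has 8.
One more stone lands in a type already at 7, so 33 draws are enough and 32 are not.

33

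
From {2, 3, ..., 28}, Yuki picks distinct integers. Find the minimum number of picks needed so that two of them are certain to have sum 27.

16

Two chosen integers sum to 27 exactly when both halves of some pair {x, 27−x} with 2 ≤ x ≤ 27−x ≤ 25 are chosen — 12 such pairs.
The remaining 3 elements (those with no distinct partner in range) can never complete a 27-sum, so the worst case takes all of them and one from each pair: 3 + 12 = 15.
The 16th integer has to be the second member of some pair, so 15 + 1 = 16.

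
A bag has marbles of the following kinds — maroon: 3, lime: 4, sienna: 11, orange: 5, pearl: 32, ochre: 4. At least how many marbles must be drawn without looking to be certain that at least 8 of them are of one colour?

An adversary could hand out at most 7 marbles per colour (4 colours run out sooner): 3 + 4 + 7 + 5 + 7 + 4 = 30 marbles and still no colour has 8.
By pigeonhole, one more marble lands in a colour already at 7, so 31 draws are enough and 30 are not.

31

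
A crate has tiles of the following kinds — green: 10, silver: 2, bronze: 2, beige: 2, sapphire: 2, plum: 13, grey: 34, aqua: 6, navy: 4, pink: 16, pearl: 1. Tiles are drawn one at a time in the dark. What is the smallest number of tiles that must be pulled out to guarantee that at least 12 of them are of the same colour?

Put each drawn tile into a box by colour. The largest draw with every box below 12 takes min(count, 11) from each colour; colours with fewer than 11 contribute all they have.
Σ min(cᵢ, 11) = 10 + 2 + 2 + 2 + 2 + 11 + 11 + 6 + 4 + 11 + 1 = 62.
Draw number 62 + 1 = 63 must push one box to 12.

63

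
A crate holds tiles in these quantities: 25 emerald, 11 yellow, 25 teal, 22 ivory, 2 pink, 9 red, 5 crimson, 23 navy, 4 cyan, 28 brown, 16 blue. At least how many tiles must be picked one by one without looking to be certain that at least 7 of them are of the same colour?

60

By pigeonhole, the 11 colours are the holes; the tiles drawn are the pigeons.
To avoid 7 of any one colour, the worst case takes at most 6 of each colour, or every tile of a colour that has fewer than 6.
That gives 6 + 6 + 6 + 6 + 2 + 6 + 5 + 6 + 4 + 6 + 6 = 59 tiles with no colour reaching 7.
The next tile forces some colour to 7, so 59 + 1 = 60.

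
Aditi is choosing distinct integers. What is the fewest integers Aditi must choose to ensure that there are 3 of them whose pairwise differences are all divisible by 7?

Integers whose pairwise differences are multiples of 7 are exactly those sharing a remainder mod 7. The 7 residue classes mod 7 are the pigeonholes.
With 14 integers one could put 2 in each residue class and have no class reach 3.
The 15th integer pushes some class to 3, so 7·2 + 1 = 15.

15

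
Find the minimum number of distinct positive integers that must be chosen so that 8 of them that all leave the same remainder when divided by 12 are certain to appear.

The 12 residue classes mod 12 are the pigeonholes.
With 84 integers one could put 7 in each residue class and have no class reach 8.
The 85th integer pushes some class to 8, so 12·7 + 1 = 85.

85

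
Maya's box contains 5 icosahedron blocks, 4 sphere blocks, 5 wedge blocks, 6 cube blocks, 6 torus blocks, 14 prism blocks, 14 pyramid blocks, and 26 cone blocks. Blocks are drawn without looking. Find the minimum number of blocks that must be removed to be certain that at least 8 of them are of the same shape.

48

An adversary could hand out at most 7 blocks per shape (5 shapes run out sooner): 5 + 4 + 5 + 6 + 6 + 7 + 7 + 7 = 47 blocks and still no shape has 8.
One more block lands in a shape already at 7, so 48 draws are enough and 47 are not.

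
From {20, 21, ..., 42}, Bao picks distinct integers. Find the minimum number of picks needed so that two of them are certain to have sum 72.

Group the elements by complementary pair {x, 72−x}: {30,42}, {31,41}, {32,40}, …, giving 6 two-element pairs, the single value 36 (it cannot pair with itself since the integers are distinct), and 10 integers whose partner 72−x falls outside [20,42].
By the pigeonhole principle, treating each of those 17 groups as a pigeonhole, one can pick one integer per group — 17 integers — with no two summing to 72.
The 18th integer lands in an occupied pair, forcing a sum of 72.

18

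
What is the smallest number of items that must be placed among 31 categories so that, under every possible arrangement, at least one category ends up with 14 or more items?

404

With 403 items one could put exactly 13 in each of the 31 categories, and no category would reach 14.
Pigeonhole: one more item must land in a category that already has 13, giving it 14.
So 31 × 13 + 1 = 404 items are required.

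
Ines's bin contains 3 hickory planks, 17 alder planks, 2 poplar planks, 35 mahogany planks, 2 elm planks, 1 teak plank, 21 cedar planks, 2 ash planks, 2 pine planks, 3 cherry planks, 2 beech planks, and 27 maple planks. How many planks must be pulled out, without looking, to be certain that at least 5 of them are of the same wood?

34

The 12 woods are the holes; the planks drawn are the pigeons.
To avoid 5 of any one wood, the worst case takes at most 4 of each wood, or every plank of a wood that has fewer than 4.
That gives 3 + 4 + 2 + 4 + 2 + 1 + 4 + 2 + 2 + 3 + 2 + 4 = 33 planks with no wood reaching 5.
The next plank forces some wood to 5, so 33 + 1 = 34.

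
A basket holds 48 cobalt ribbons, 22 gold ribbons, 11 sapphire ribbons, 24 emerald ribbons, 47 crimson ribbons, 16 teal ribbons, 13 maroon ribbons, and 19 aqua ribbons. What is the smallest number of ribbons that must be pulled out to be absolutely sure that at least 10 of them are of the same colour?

73

An adversary could hand out at most 9 ribbons per colour: 9 + 9 + 9 + 9 + 9 + 9 + 9 + 9 = 72 ribbons and still no colour has 10.
One more ribbon lands in a colour already at 9, so 73 draws are enough and 72 are not.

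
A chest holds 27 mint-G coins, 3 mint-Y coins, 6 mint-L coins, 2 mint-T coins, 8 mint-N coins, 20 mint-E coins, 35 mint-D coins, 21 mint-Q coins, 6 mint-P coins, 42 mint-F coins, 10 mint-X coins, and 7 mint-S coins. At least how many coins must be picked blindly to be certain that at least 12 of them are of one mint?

By pigeonhole, put each drawn coin into a box by mint. The largest draw with every box below 12 takes min(count, 11) from each mint; mints with fewer than 11 contribute all they have.
Σ min(cᵢ, 11) = 11 + 3 + 6 + 2 + 8 + 11 + 11 + 11 + 6 + 11 + 10 + 7 = 97.
Draw number 97 + 1 = 98 must push one box to 12.

98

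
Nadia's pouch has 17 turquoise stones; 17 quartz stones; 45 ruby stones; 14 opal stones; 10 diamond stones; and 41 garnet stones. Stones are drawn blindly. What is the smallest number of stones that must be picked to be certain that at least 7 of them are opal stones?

137

In the worst case for collecting opal stones, every non-opal stone comes out first.
There are 17 + 17 + 45 + 10 + 41 = 130 non-opal stones altogether.
After those, each further stone must be opal, so 130 + 7 = 137 draws guarantee 7 opal stones.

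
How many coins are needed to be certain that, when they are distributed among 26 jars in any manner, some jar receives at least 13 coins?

With 312 coins one could put exactly 12 in each of the 26 jars, and no jar would reach 13.
By pigeonhole, one more coin must land in a jar that already has 12, giving it 13.
So 26 × 12 + 1 = 313 coins are required.

313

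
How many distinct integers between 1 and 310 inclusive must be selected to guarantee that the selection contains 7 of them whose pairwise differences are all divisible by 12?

Integers whose pairwise differences are multiples of 12 are exactly those sharing a remainder mod 12. The 12 residue classes mod 12 are the pigeonholes.
With 72 integers one could put 6 in each residue class and have no class reach 7.
The 73rd integer pushes some class to 7, so 12·6 + 1 = 73.

73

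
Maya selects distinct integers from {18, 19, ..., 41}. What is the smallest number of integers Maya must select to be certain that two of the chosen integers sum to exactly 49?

18

Group the elements by complementary pair {x, 49−x}: {18,31}, {19,30}, {20,29}, …, giving 7 two-element pairs and 10 integers whose partner 49−x falls outside [18,41].
Pigeonhole: treating each of those 17 groups as a pigeonhole, one can pick one integer per group — 17 integers — with no two summing to 49.
The 18th integer lands in an occupied pair, forcing a sum of 49.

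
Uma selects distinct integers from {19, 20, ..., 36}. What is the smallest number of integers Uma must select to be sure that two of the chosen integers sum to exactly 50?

Two chosen integers sum to 50 exactly when both halves of some pair {x, 50−x} with 19 ≤ x ≤ 50−x ≤ 31 are chosen — 6 such pairs.
The remaining 6 elements (those with no distinct partner in range) can never complete a 50-sum, so the worst case takes all of them and one from each pair: 6 + 6 = 12.
The 13th integer has to be the second member of some pair, so 12 + 1 = 13.

13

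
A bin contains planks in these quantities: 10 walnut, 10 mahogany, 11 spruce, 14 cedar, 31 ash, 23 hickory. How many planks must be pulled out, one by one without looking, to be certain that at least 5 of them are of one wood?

25

Put each drawn plank into a box by wood. The largest draw with every box below 5 takes min(count, 4) from each wood.
Σ min(cᵢ, 4) = 4 + 4 + 4 + 4 + 4 + 4 = 24.
Draw number 24 + 1 = 25 must push one box to 5.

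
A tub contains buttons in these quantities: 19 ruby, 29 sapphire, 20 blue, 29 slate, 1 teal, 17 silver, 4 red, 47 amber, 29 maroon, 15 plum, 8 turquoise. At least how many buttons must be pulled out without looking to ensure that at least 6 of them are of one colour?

51

Pigeonhole: the 11 colours are the holes; the buttons drawn are the pigeons.
To avoid 6 of any one colour, the worst case takes at most 5 of each colour, or every button of a colour that has fewer than 5.
That gives 5 + 5 + 5 + 5 + 1 + 5 + 4 + 5 + 5 + 5 + 5 = 50 buttons with no colour reaching 6.
The next button forces some colour to 6, so 50 + 1 = 51.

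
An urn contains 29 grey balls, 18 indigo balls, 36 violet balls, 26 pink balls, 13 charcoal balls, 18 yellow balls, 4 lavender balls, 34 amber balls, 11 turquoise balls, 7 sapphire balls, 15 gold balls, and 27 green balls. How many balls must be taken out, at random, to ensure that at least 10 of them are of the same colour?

Put each drawn ball into a box by colour. The largest draw with every box below 10 takes min(count, 9) from each colour; colours with fewer than 9 contribute all they have.
Σ min(cᵢ, 9) = 9 + 9 + 9 + 9 + 9 + 9 + 4 + 9 + 9 + 7 + 9 + 9 = 101.
Draw number 101 + 1 = 102 must push one box to 10.

102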